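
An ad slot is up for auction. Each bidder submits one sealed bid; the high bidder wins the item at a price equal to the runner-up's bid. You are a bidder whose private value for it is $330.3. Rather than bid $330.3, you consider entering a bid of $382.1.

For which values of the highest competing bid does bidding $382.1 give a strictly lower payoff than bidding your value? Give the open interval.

($330.3, $382.1)

If the competing bid is below $330.3, both bids win at the same price — no difference.
If it is above $382.1, both bids lose — no difference.
If it lies strictly between $330.3 and $382.1, bidding your value loses (payoff 0) while bidding $382.1 wins at a price above your value (payoff negative).
So the deviation strictly hurts on the open interval ($330.3, $382.1).
Because the price is fixed by the runner-up's bid, deviating from your value can only change a good outcome into a bad one — never the reverse.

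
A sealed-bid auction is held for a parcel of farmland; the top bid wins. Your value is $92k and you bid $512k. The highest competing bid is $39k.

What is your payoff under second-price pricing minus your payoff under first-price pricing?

You have the highest bid, so you win under either rule.
Second-price: pay $39k → payoff $53k.
First-price: pay your own bid $512k → payoff −$420k.
Difference = $53k − (−$420k) = $473k.

$473k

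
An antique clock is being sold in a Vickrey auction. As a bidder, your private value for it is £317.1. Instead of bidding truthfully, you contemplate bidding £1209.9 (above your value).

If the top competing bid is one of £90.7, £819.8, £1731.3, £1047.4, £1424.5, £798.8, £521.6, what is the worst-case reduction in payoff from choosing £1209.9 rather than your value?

£90.7: same outcome either way → loss £0.
£819.8: truthful gives £0, deviation gives −£502.7 → loss £502.7.
£1731.3: same outcome either way → loss £0.
£1047.4: truthful gives £0, deviation gives −£730.3 → loss £730.3.
£1424.5: same outcome either way → loss £0.
£798.8: truthful gives £0, deviation gives −£481.7 → loss £481.7.
£521.6: truthful gives £0, deviation gives −£204.5 → loss £204.5.
Maximum loss: £730.3.

£730.3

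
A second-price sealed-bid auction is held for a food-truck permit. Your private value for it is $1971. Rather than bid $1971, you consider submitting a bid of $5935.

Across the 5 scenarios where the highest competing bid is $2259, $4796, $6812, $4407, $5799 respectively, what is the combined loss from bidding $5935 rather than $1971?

$9377

The deviation costs you only when the competing bid falls strictly between $1971 and $5935; elsewhere both bids give the same outcome.
$2259: truthful payoff $0, deviation payoff −$288 → loss $288.
$4796: truthful payoff $0, deviation payoff −$2825 → loss $2825.
$6812: outcomes coincide → loss $0.
$4407: truthful payoff $0, deviation payoff −$2436 → loss $2436.
$5799: truthful payoff $0, deviation payoff −$3828 → loss $3828.
Total loss = $288 + $2825 + $2436 + $3828 = $9377.
Because the price is fixed by the runner-up's bid, deviating from your value can only change a good outcome into a bad one — never the reverse.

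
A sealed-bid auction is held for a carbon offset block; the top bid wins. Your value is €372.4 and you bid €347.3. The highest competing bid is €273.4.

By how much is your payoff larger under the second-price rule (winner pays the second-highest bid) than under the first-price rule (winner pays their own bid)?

You have the highest bid, so you win under either rule.
Second-price: pay €273.4 → payoff €99.
First-price: pay your own bid €347.3 → payoff €25.1.
Difference = €99 − (€25.1) = €73.9.

€73.9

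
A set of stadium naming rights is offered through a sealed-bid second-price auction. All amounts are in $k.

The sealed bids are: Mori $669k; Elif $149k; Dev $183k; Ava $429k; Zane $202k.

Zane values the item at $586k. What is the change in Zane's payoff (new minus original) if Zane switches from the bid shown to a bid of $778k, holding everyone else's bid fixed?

The highest bid among the other bidders is $669k; Zane's bid doesn't change that.
Original bid $202k: Zane is not highest (top rival bid is $669k); payoff $0k.
Alternative bid $778k: Zane is highest, pays the top rival bid $669k; payoff $586k − $669k = −$83k.
Change in payoff = −$83k − ($0k) = −$83k.

−$83k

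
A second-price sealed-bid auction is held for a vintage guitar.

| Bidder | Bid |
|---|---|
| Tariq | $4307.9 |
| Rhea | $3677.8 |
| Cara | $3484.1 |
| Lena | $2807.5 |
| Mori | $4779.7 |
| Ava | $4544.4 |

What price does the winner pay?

$4544.4

Highest bid: Mori at $4779.7, so Mori wins.
Second-highest bid: Ava at $4544.4 — that is the price the winner pays.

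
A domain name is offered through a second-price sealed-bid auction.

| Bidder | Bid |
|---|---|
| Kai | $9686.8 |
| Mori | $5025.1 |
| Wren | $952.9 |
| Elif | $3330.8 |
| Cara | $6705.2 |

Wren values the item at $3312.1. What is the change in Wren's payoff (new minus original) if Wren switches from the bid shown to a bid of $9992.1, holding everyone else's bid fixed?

The highest bid among the other bidders is $9686.8; Wren's bid doesn't change that.
Original bid $952.9: Wren is not highest (top rival bid is $9686.8); payoff $0.
Alternative bid $9992.1: Wren is highest, pays the top rival bid $9686.8; payoff $3312.1 − $9686.8 = −$6374.7.
Change in payoff = −$6374.7 − ($0) = −$6374.7.

−$6374.7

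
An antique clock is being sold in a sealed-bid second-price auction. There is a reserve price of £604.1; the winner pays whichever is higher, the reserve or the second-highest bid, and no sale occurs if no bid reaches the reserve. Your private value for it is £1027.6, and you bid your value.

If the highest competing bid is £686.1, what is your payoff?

£341.5

Your bid £1027.6 is the highest and exceeds the reserve.
Price = max(second-highest bid, reserve) = max(£686.1, £604.1) = £686.1.
Payoff = £1027.6 − £686.1 = £341.5.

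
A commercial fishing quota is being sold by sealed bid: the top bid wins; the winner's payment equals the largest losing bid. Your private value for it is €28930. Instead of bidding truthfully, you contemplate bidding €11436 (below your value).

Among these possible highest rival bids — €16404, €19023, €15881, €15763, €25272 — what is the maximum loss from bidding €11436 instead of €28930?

€16404: truthful gives €12526, deviation gives €0 → loss €12526.
€19023: truthful gives €9907, deviation gives €0 → loss €9907.
€15881: truthful gives €13049, deviation gives €0 → loss €13049.
€15763: truthful gives €13167, deviation gives €0 → loss €13167.
€25272: truthful gives €3658, deviation gives €0 → loss €3658.
Maximum loss: €13167.

€13167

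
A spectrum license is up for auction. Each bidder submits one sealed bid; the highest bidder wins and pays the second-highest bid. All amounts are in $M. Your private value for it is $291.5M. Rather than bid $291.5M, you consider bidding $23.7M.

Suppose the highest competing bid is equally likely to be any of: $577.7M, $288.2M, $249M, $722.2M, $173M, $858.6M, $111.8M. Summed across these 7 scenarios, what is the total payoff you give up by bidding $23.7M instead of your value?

The deviation costs you only when the competing bid falls strictly between $23.7M and $291.5M; elsewhere both bids give the same outcome.
$577.7M: outcomes coincide → loss $0M.
$288.2M: truthful payoff $3.3M, deviation payoff $0M → loss $3.3M.
$249M: truthful payoff $42.5M, deviation payoff $0M → loss $42.5M.
$722.2M: outcomes coincide → loss $0M.
$173M: truthful payoff $118.5M, deviation payoff $0M → loss $118.5M.
$858.6M: outcomes coincide → loss $0M.
$111.8M: truthful payoff $179.7M, deviation payoff $0M → loss $179.7M.
Total loss = $3.3M + $42.5M + $118.5M + $179.7M = $344M.
Because the price is fixed by the runner-up's bid, deviating from your value can only change a good outcome into a bad one — never the reverse.

$344M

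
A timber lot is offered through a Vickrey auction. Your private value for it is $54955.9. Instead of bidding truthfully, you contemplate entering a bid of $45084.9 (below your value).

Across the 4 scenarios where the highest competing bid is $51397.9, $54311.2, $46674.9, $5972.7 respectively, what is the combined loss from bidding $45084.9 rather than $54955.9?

$12483.7

The deviation costs you only when the competing bid falls strictly between $45084.9 and $54955.9; elsewhere both bids give the same outcome.
$51397.9: truthful payoff $3558, deviation payoff $0 → loss $3558.
$54311.2: truthful payoff $644.7, deviation payoff $0 → loss $644.7.
$46674.9: truthful payoff $8281, deviation payoff $0 → loss $8281.
$5972.7: outcomes coincide → loss $0.
Total loss = $3558 + $644.7 + $8281 = $12483.7.
Truthful bidding weakly dominates here: raising your bid can only win items priced above your value, and lowering it can only forfeit items priced below.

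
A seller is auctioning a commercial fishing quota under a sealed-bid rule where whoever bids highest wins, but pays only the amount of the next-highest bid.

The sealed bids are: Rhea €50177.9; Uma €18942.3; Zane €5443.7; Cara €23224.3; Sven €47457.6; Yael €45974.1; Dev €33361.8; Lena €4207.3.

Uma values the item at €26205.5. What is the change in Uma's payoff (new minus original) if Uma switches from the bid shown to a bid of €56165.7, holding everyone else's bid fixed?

−€23972.4

The highest bid among the other bidders is €50177.9; Uma's bid doesn't change that.
Original bid €18942.3: Uma is not highest (top rival bid is €50177.9); payoff €0.
Alternative bid €56165.7: Uma is highest, pays the top rival bid €50177.9; payoff €26205.5 − €50177.9 = −€23972.4.
Change in payoff = −€23972.4 − (€0) = −€23972.4.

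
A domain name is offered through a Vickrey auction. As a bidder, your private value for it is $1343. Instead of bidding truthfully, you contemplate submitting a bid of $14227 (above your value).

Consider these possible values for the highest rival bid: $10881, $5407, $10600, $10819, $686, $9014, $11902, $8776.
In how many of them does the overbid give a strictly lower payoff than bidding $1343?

7

The deviation hurts exactly when the highest competing bid lies strictly between $1343 and $14227 — overbidding then wins at a price above your value.
$10881: inside the interval → strictly worse (loss $9538).
$5407: inside the interval → strictly worse (loss $4064).
$10600: inside the interval → strictly worse (loss $9257).
$10819: inside the interval → strictly worse (loss $9476).
$686: below both → same outcome either way.
$9014: inside the interval → strictly worse (loss $7671).
$11902: inside the interval → strictly worse (loss $10559).
$8776: inside the interval → strictly worse (loss $7433).
Count: 7.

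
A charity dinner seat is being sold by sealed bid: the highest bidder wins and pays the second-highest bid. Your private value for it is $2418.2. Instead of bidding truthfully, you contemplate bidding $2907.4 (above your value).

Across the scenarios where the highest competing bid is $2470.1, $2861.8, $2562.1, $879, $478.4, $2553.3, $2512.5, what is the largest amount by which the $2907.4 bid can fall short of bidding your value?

$443.6

$2470.1: truthful gives $0, deviation gives −$51.9 → loss $51.9.
$2861.8: truthful gives $0, deviation gives −$443.6 → loss $443.6.
$2562.1: truthful gives $0, deviation gives −$143.9 → loss $143.9.
$879: same outcome either way → loss $0.
$478.4: same outcome either way → loss $0.
$2553.3: truthful gives $0, deviation gives −$135.1 → loss $135.1.
$2512.5: truthful gives $0, deviation gives −$94.3 → loss $94.3.
Maximum loss: $443.6.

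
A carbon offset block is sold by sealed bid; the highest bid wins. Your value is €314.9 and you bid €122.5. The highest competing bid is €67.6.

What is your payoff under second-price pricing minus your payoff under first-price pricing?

You have the highest bid, so you win under either rule.
Second-price: pay €67.6 → payoff €247.3.
First-price: pay your own bid €122.5 → payoff €192.4.
Difference = €247.3 − (€192.4) = €54.9.

€54.9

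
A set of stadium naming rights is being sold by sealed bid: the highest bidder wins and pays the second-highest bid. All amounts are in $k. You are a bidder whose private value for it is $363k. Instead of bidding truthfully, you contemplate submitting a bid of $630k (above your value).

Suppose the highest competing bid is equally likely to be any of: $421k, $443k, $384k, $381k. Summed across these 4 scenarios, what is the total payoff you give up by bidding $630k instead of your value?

The deviation costs you only when the competing bid falls strictly between $363k and $630k; elsewhere both bids give the same outcome.
$421k: truthful payoff $0k, deviation payoff −$58k → loss $58k.
$443k: truthful payoff $0k, deviation payoff −$80k → loss $80k.
$384k: truthful payoff $0k, deviation payoff −$21k → loss $21k.
$381k: truthful payoff $0k, deviation payoff −$18k → loss $18k.
Total loss = $58k + $80k + $21k + $18k = $177k.

$177k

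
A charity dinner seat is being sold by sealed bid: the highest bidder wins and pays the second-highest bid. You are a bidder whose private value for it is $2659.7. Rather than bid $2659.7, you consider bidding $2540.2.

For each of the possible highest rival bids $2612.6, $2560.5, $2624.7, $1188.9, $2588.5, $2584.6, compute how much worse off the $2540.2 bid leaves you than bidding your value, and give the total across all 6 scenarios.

The deviation costs you only when the competing bid falls strictly between $2540.2 and $2659.7; elsewhere both bids give the same outcome.
$2612.6: truthful payoff $47.1, deviation payoff $0 → loss $47.1.
$2560.5: truthful payoff $99.2, deviation payoff $0 → loss $99.2.
$2624.7: truthful payoff $35, deviation payoff $0 → loss $35.
$1188.9: outcomes coincide → loss $0.
$2588.5: truthful payoff $71.2, deviation payoff $0 → loss $71.2.
$2584.6: truthful payoff $75.1, deviation payoff $0 → loss $75.1.
Total loss = $47.1 + $99.2 + $35 + $71.2 + $75.1 = $327.6.
In a second-price auction your bid sets only whether you win, not what you pay, so bidding your true value is weakly dominant.

$327.6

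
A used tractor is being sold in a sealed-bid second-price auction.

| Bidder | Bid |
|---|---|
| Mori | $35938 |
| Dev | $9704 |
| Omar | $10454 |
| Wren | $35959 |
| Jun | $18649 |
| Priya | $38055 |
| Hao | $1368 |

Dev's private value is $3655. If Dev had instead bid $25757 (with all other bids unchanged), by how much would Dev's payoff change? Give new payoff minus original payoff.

$0

The highest bid among the other bidders is $38055; Dev's bid doesn't change that.
Original bid $9704: Dev is not highest (top rival bid is $38055); payoff $0.
Alternative bid $25757: Dev is not highest (top rival bid is $38055); payoff $0.
Change in payoff = $0 − ($0) = $0.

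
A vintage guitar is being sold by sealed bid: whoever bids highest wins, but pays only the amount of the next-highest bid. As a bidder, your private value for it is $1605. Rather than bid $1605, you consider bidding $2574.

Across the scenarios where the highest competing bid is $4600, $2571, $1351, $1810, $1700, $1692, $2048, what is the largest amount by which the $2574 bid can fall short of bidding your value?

$4600: same outcome either way → loss $0.
$2571: truthful gives $0, deviation gives −$966 → loss $966.
$1351: same outcome either way → loss $0.
$1810: truthful gives $0, deviation gives −$205 → loss $205.
$1700: truthful gives $0, deviation gives −$95 → loss $95.
$1692: truthful gives $0, deviation gives −$87 → loss $87.
$2048: truthful gives $0, deviation gives −$443 → loss $443.
Maximum loss: $966.

$966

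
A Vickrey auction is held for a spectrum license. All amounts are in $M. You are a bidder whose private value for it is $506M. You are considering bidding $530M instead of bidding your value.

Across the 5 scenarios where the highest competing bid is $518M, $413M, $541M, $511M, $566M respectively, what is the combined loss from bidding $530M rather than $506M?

$17M

The deviation costs you only when the competing bid falls strictly between $506M and $530M; elsewhere both bids give the same outcome.
$518M: truthful payoff $0M, deviation payoff −$12M → loss $12M.
$413M: outcomes coincide → loss $0M.
$541M: outcomes coincide → loss $0M.
$511M: truthful payoff $0M, deviation payoff −$5M → loss $5M.
$566M: outcomes coincide → loss $0M.
Total loss = $12M + $5M = $17M.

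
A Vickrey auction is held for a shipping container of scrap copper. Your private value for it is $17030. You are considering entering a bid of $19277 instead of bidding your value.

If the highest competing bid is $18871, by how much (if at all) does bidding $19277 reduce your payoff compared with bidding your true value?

$1841

Bidding your value $17030: you lose (since $17030 < $18871). Payoff $0.
Bidding $19277: you win and pay $18871. Payoff $17030 − $18871 = −$1841.
The competing bid $18871 lies between your value and your inflated bid, so overbidding wins an item priced above your value.
Loss from deviating = $0 − (−$1841) = $1841.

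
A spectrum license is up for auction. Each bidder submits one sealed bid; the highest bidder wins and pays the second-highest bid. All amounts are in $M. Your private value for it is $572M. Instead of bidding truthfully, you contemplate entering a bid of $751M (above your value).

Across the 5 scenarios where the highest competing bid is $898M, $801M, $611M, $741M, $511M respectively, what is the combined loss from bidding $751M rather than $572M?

$208M

The deviation costs you only when the competing bid falls strictly between $572M and $751M; elsewhere both bids give the same outcome.
$898M: outcomes coincide → loss $0M.
$801M: outcomes coincide → loss $0M.
$611M: truthful payoff $0M, deviation payoff −$39M → loss $39M.
$741M: truthful payoff $0M, deviation payoff −$169M → loss $169M.
$511M: outcomes coincide → loss $0M.
Total loss = $39M + $169M = $208M.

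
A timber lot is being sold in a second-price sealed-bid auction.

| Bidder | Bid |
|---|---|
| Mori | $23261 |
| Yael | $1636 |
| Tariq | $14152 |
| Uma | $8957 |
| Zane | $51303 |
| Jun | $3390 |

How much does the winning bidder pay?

$23261

Highest bid: Zane at $51303, so Zane wins.
Second-highest bid: Mori at $23261 — that is the price the winner pays.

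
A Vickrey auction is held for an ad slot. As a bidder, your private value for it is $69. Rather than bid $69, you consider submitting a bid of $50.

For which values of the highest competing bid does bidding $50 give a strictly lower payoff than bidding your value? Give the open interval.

If the competing bid is below $50, both bids win at the same price — no difference.
If it is above $69, both bids lose — no difference.
If it lies strictly between $50 and $69, bidding your value wins at a price below your value (positive payoff) while bidding $50 loses (payoff 0).
So the deviation strictly hurts on the open interval ($50, $69).

($50, $69)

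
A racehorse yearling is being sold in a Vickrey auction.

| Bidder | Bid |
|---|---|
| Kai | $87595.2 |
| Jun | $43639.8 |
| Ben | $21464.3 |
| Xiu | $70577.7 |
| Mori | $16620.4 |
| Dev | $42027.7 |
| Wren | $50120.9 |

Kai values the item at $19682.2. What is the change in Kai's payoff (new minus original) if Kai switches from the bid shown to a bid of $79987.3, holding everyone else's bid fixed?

$0

The highest bid among the other bidders is $70577.7; Kai's bid doesn't change that.
Original bid $87595.2: Kai is highest, pays the top rival bid $70577.7; payoff $19682.2 − $70577.7 = −$50895.5.
Alternative bid $79987.3: Kai is highest, pays the top rival bid $70577.7; payoff $19682.2 − $70577.7 = −$50895.5.
Change in payoff = −$50895.5 − (−$50895.5) = $0.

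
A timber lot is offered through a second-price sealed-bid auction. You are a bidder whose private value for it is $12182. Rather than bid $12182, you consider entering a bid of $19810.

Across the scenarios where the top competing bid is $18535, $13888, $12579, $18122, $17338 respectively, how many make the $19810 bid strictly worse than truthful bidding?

The deviation hurts exactly when the highest competing bid lies strictly between $12182 and $19810 — overbidding then wins at a price above your value.
$18535: inside the interval → strictly worse (loss $6353).
$13888: inside the interval → strictly worse (loss $1706).
$12579: inside the interval → strictly worse (loss $397).
$18122: inside the interval → strictly worse (loss $5940).
$17338: inside the interval → strictly worse (loss $5156).
Count: 5.

5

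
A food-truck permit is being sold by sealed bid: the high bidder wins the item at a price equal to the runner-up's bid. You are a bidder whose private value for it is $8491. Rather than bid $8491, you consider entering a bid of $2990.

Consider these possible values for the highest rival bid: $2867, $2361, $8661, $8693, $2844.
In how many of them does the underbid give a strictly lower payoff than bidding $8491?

0

The deviation hurts exactly when the highest competing bid lies strictly between $2990 and $8491 — underbidding then forfeits a profitable win.
$2867: below both → same outcome either way.
$2361: below both → same outcome either way.
$8661: above both → same outcome either way.
$8693: above both → same outcome either way.
$2844: below both → same outcome either way.
Count: 0.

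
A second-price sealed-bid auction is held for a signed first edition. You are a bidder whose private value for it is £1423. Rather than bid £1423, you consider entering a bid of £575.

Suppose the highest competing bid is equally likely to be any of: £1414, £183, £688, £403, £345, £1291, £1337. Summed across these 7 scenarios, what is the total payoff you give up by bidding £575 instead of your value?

The deviation costs you only when the competing bid falls strictly between £575 and £1423; elsewhere both bids give the same outcome.
£1414: truthful payoff £9, deviation payoff £0 → loss £9.
£183: outcomes coincide → loss £0.
£688: truthful payoff £735, deviation payoff £0 → loss £735.
£403: outcomes coincide → loss £0.
£345: outcomes coincide → loss £0.
£1291: truthful payoff £132, deviation payoff £0 → loss £132.
£1337: truthful payoff £86, deviation payoff £0 → loss £86.
Total loss = £9 + £735 + £132 + £86 = £962.

£962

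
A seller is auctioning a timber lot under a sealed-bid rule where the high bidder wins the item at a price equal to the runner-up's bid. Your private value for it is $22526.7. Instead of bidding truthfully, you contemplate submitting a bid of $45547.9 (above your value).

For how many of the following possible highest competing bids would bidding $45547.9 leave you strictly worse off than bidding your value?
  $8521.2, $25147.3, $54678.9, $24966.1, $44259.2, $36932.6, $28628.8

5

The deviation hurts exactly when the highest competing bid lies strictly between $22526.7 and $45547.9 — overbidding then wins at a price above your value.
$8521.2: below both → same outcome either way.
$25147.3: inside the interval → strictly worse (loss $2620.6).
$54678.9: above both → same outcome either way.
$24966.1: inside the interval → strictly worse (loss $2439.4).
$44259.2: inside the interval → strictly worse (loss $21732.5).
$36932.6: inside the interval → strictly worse (loss $14405.9).
$28628.8: inside the interval → strictly worse (loss $6102.1).
Count: 5.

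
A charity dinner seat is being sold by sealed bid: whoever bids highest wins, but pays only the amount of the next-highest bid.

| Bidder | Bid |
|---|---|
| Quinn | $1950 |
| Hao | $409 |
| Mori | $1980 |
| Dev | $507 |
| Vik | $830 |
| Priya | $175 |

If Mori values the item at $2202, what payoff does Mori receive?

$252

Highest bid: Mori at $1980, so Mori wins.
Second-highest bid: Quinn at $1950 — that is the price the winner pays.
Mori's payoff = value − price = $2202 − $1950 = $252.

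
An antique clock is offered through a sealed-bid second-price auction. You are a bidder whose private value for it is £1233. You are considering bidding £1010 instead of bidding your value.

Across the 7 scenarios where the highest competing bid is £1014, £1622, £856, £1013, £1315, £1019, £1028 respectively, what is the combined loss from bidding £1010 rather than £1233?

The deviation costs you only when the competing bid falls strictly between £1010 and £1233; elsewhere both bids give the same outcome.
£1014: truthful payoff £219, deviation payoff £0 → loss £219.
£1622: outcomes coincide → loss £0.
£856: outcomes coincide → loss £0.
£1013: truthful payoff £220, deviation payoff £0 → loss £220.
£1315: outcomes coincide → loss £0.
£1019: truthful payoff £214, deviation payoff £0 → loss £214.
£1028: truthful payoff £205, deviation payoff £0 → loss £205.
Total loss = £219 + £220 + £214 + £205 = £858.

£858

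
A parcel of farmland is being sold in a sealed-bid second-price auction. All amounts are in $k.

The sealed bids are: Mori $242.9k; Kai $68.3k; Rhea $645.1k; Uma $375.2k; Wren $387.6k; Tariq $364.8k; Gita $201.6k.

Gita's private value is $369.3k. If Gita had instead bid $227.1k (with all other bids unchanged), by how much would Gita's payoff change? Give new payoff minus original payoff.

The highest bid among the other bidders is $645.1k; Gita's bid doesn't change that.
Original bid $201.6k: Gita is not highest (top rival bid is $645.1k); payoff $0k.
Alternative bid $227.1k: Gita is not highest (top rival bid is $645.1k); payoff $0k.
Change in payoff = $0k − ($0k) = $0k.

$0k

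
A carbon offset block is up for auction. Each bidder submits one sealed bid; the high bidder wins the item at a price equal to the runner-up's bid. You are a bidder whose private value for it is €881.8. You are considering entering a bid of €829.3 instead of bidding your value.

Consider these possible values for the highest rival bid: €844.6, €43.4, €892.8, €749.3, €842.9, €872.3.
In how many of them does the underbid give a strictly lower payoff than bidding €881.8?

3

The deviation hurts exactly when the highest competing bid lies strictly between €829.3 and €881.8 — underbidding then forfeits a profitable win.
€844.6: inside the interval → strictly worse (loss €37.2).
€43.4: below both → same outcome either way.
€892.8: above both → same outcome either way.
€749.3: below both → same outcome either way.
€842.9: inside the interval → strictly worse (loss €38.9).
€872.3: inside the interval → strictly worse (loss €9.5).
Count: 3.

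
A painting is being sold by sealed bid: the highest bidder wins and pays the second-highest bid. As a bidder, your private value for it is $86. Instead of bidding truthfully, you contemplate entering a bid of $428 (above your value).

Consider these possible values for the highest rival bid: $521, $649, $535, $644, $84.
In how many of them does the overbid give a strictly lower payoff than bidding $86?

The deviation hurts exactly when the highest competing bid lies strictly between $86 and $428 — overbidding then wins at a price above your value.
$521: above both → same outcome either way.
$649: above both → same outcome either way.
$535: above both → same outcome either way.
$644: above both → same outcome either way.
$84: below both → same outcome either way.
Count: 0.

0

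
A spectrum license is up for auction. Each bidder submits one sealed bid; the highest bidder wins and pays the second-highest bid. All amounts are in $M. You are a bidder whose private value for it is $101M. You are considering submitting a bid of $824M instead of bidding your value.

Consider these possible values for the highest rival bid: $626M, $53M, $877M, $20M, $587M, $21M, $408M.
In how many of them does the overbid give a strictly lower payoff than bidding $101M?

3

The deviation hurts exactly when the highest competing bid lies strictly between $101M and $824M — overbidding then wins at a price above your value.
$626M: inside the interval → strictly worse (loss $525M).
$53M: below both → same outcome either way.
$877M: above both → same outcome either way.
$20M: below both → same outcome either way.
$587M: inside the interval → strictly worse (loss $486M).
$21M: below both → same outcome either way.
$408M: inside the interval → strictly worse (loss $307M).
Count: 3.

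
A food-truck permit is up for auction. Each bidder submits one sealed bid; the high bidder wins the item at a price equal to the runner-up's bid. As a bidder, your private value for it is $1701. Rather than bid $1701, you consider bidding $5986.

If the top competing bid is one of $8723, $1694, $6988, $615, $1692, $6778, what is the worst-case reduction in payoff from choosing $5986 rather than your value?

$0

$8723: same outcome either way → loss $0.
$1694: same outcome either way → loss $0.
$6988: same outcome either way → loss $0.
$615: same outcome either way → loss $0.
$1692: same outcome either way → loss $0.
$6778: same outcome either way → loss $0.
Maximum loss: $0.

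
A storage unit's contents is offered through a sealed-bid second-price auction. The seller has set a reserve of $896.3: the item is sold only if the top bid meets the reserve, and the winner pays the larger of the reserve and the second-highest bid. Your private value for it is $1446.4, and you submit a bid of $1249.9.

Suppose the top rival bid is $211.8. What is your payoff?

Your bid $1249.9 is the highest and exceeds the reserve.
Price = max(second-highest bid, reserve) = max($211.8, $896.3) = $896.3.
Payoff = $1446.4 − $896.3 = $550.1.

$550.1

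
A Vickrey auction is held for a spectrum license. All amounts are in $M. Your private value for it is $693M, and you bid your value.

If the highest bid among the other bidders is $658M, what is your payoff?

$35M

Your bid $693M exceeds the highest competing bid $658M, so you win.
In a second-price auction the winner pays the second-highest bid, $658M.
Payoff = value − price = $693M − $658M = $35M.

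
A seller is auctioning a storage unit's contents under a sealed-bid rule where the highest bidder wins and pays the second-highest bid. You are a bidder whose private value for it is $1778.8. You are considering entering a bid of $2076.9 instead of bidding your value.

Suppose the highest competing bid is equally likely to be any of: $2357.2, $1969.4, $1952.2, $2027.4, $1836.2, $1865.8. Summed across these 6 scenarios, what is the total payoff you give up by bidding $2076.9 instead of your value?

The deviation costs you only when the competing bid falls strictly between $1778.8 and $2076.9; elsewhere both bids give the same outcome.
$2357.2: outcomes coincide → loss $0.
$1969.4: truthful payoff $0, deviation payoff −$190.6 → loss $190.6.
$1952.2: truthful payoff $0, deviation payoff −$173.4 → loss $173.4.
$2027.4: truthful payoff $0, deviation payoff −$248.6 → loss $248.6.
$1836.2: truthful payoff $0, deviation payoff −$57.4 → loss $57.4.
$1865.8: truthful payoff $0, deviation payoff −$87 → loss $87.
Total loss = $190.6 + $173.4 + $248.6 + $57.4 + $87 = $757.

$757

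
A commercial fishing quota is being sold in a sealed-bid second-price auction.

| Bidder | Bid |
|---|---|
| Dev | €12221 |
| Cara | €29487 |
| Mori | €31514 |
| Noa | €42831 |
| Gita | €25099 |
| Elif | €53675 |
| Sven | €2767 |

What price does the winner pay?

Highest bid: Elif at €53675, so Elif wins.
Second-highest bid: Noa at €42831 — that is the price the winner pays.

€42831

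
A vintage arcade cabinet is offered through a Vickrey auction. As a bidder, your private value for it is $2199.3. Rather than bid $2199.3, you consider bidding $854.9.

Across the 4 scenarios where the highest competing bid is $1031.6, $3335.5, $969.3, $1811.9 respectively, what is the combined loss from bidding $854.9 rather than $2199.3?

$2785.1

The deviation costs you only when the competing bid falls strictly between $854.9 and $2199.3; elsewhere both bids give the same outcome.
$1031.6: truthful payoff $1167.7, deviation payoff $0 → loss $1167.7.
$3335.5: outcomes coincide → loss $0.
$969.3: truthful payoff $1230, deviation payoff $0 → loss $1230.
$1811.9: truthful payoff $387.4, deviation payoff $0 → loss $387.4.
Total loss = $1167.7 + $1230 + $387.4 = $2785.1.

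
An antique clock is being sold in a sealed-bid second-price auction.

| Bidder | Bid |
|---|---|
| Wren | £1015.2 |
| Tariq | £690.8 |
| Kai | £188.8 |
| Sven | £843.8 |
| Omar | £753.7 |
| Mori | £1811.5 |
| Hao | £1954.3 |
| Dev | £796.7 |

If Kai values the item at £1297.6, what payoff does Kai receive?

Highest bid: Hao at £1954.3, so Hao wins.
Second-highest bid: Mori at £1811.5 — that is the price the winner pays.
Kai did not win, so Kai pays nothing and receives nothing: payoff £0.

£0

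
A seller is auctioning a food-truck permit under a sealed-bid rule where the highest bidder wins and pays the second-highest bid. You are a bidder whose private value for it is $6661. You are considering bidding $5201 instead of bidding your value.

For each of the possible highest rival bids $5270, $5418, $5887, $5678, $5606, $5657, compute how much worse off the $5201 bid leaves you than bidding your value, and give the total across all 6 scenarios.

The deviation costs you only when the competing bid falls strictly between $5201 and $6661; elsewhere both bids give the same outcome.
$5270: truthful payoff $1391, deviation payoff $0 → loss $1391.
$5418: truthful payoff $1243, deviation payoff $0 → loss $1243.
$5887: truthful payoff $774, deviation payoff $0 → loss $774.
$5678: truthful payoff $983, deviation payoff $0 → loss $983.
$5606: truthful payoff $1055, deviation payoff $0 → loss $1055.
$5657: truthful payoff $1004, deviation payoff $0 → loss $1004.
Total loss = $1391 + $1243 + $774 + $983 + $1055 + $1004 = $6450.
Because the price is fixed by the runner-up's bid, deviating from your value can only change a good outcome into a bad one — never the reverse.

$6450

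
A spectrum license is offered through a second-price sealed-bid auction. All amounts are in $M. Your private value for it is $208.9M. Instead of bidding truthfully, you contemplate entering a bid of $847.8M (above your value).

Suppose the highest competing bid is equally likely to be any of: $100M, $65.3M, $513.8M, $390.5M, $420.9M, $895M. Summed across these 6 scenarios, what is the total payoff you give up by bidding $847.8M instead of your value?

$698.5M

The deviation costs you only when the competing bid falls strictly between $208.9M and $847.8M; elsewhere both bids give the same outcome.
$100M: outcomes coincide → loss $0M.
$65.3M: outcomes coincide → loss $0M.
$513.8M: truthful payoff $0M, deviation payoff −$304.9M → loss $304.9M.
$390.5M: truthful payoff $0M, deviation payoff −$181.6M → loss $181.6M.
$420.9M: truthful payoff $0M, deviation payoff −$212M → loss $212M.
$895M: outcomes coincide → loss $0M.
Total loss = $304.9M + $181.6M + $212M = $698.5M.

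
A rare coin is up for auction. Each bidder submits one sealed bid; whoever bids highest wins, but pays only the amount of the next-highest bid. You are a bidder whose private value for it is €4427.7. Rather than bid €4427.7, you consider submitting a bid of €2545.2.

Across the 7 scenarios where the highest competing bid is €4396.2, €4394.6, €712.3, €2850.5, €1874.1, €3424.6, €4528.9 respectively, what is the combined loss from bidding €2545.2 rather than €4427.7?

The deviation costs you only when the competing bid falls strictly between €2545.2 and €4427.7; elsewhere both bids give the same outcome.
€4396.2: truthful payoff €31.5, deviation payoff €0 → loss €31.5.
€4394.6: truthful payoff €33.1, deviation payoff €0 → loss €33.1.
€712.3: outcomes coincide → loss €0.
€2850.5: truthful payoff €1577.2, deviation payoff €0 → loss €1577.2.
€1874.1: outcomes coincide → loss €0.
€3424.6: truthful payoff €1003.1, deviation payoff €0 → loss €1003.1.
€4528.9: outcomes coincide → loss €0.
Total loss = €31.5 + €33.1 + €1577.2 + €1003.1 = €2644.9.

€2644.9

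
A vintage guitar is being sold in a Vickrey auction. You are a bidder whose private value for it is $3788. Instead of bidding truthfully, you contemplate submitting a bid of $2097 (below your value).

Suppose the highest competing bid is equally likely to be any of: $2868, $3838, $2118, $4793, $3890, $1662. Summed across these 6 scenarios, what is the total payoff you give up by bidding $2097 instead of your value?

The deviation costs you only when the competing bid falls strictly between $2097 and $3788; elsewhere both bids give the same outcome.
$2868: truthful payoff $920, deviation payoff $0 → loss $920.
$3838: outcomes coincide → loss $0.
$2118: truthful payoff $1670, deviation payoff $0 → loss $1670.
$4793: outcomes coincide → loss $0.
$3890: outcomes coincide → loss $0.
$1662: outcomes coincide → loss $0.
Total loss = $920 + $1670 = $2590.

$2590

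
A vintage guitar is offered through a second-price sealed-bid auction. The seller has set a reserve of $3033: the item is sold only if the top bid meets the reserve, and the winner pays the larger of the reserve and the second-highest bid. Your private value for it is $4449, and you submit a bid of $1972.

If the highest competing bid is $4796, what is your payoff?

$0

Your bid $1972 is below the highest competing bid $4796, so you lose. Payoff $0.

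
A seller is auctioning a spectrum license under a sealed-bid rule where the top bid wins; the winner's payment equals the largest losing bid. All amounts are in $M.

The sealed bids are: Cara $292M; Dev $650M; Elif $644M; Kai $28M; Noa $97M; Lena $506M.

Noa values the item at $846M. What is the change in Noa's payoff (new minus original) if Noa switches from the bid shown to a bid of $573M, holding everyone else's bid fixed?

$0M

The highest bid among the other bidders is $650M; Noa's bid doesn't change that.
Original bid $97M: Noa is not highest (top rival bid is $650M); payoff $0M.
Alternative bid $573M: Noa is not highest (top rival bid is $650M); payoff $0M.
Change in payoff = $0M − ($0M) = $0M.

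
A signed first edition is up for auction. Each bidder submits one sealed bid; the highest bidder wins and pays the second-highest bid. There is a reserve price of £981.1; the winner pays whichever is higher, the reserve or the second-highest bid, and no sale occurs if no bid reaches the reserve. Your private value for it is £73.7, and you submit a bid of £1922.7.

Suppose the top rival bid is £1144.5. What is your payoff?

Your bid £1922.7 is the highest and exceeds the reserve.
Price = max(second-highest bid, reserve) = max(£1144.5, £981.1) = £1144.5.
Payoff = £73.7 − £1144.5 = −£1070.8.

−£1070.8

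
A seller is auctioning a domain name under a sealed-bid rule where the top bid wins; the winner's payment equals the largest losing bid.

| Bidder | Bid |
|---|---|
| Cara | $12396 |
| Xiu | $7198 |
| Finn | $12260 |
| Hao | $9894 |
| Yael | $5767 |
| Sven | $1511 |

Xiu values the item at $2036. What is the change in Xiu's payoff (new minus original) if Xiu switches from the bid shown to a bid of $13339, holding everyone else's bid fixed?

The highest bid among the other bidders is $12396; Xiu's bid doesn't change that.
Original bid $7198: Xiu is not highest (top rival bid is $12396); payoff $0.
Alternative bid $13339: Xiu is highest, pays the top rival bid $12396; payoff $2036 − $12396 = −$10360.
Change in payoff = −$10360 − ($0) = −$10360.

−$10360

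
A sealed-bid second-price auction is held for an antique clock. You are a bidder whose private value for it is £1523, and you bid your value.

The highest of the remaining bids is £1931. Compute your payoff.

£0

Your bid £1523 is below the highest competing bid £1931, so you lose.
A losing bidder pays nothing and receives nothing: payoff = £0.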